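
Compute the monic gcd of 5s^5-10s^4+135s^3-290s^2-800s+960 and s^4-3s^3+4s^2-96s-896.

s^2+32

Repeated division with remainder:
  5s^5-10s^4+135s^3-290s^2-800s+960 = (5s+5)(s^4-3s^3+4s^2-96s-896) + (130s^3+170s^2+4160s+5440)
  s^4-3s^3+4s^2-96s-896 = ((1/130)s-28/845)(130s^3+170s^2+4160s+5440) + (-(3780/169)s^2-120960/169)
  130s^3+170s^2+4160s+5440 = (-(2197/378)s-2873/378)(-(3780/169)s^2-120960/169) + (0)
Last nonzero remainder: -(3780/169)s^2-120960/169. Dividing through by -3780/169 gives the monic gcd s^2+32.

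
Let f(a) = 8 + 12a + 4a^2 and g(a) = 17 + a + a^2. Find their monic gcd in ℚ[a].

By polynomial division,
  4a^2 + 12a + 8 = (4)(a^2 + a + 17) + (8a - 60)
  a^2 + a + 17 = ((1/8)a + 17/16)(8a - 60) + (323/4)
  8a - 60 = ((32/323)a - 240/323)(323/4) + (0)
The last nonzero remainder is the constant 323/4, so the polynomials are coprime and gcd = 1.

1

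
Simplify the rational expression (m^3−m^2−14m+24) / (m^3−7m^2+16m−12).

Apply the Euclidean algorithm:
  m^3−m^2−14m+24 = (m^3−7m^2+16m−12) + (6m^2−30m+36)
  m^3−7m^2+16m−12 = ((1/6)m−1/3)(6m^2−30m+36) + (0)
Last nonzero remainder: 6m^2−30m+36. Dividing through by 6 gives the monic gcd m^2−5m+6.
Cancel m^2−5m+6 from numerator and denominator to get the reduced form.

(m+4)/(m−2)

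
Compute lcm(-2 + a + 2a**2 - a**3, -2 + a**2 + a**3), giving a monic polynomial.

Apply the Euclidean algorithm:
  -a**3 + 2a**2 + a - 2 = (-1)(a**3 + a**2 - 2) + (3a**2 + a - 4)
  a**3 + a**2 - 2 = ((1/3)a + 2/9)(3a**2 + a - 4) + ((10/9)a - 10/9)
  3a**2 + a - 4 = ((27/10)a + 18/5)((10/9)a - 10/9) + (0)
Last nonzero remainder: (10/9)a - 10/9. Dividing through by 10/9 gives the monic gcd a - 1.
Then lcm(f, g) = f·g / gcd(f, g); expanding and making the result monic gives the answer.

4 + 2a - 4a**2 - 3a**3 + a**5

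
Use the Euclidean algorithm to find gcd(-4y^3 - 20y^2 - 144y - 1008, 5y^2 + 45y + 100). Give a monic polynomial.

Apply the Euclidean algorithm:
  -4y^3 - 20y^2 - 144y - 1008 = (-(4/5)y + 16/5)(5y^2 + 45y + 100) + (-208y - 1328)
  5y^2 + 45y + 100 = (-(5/208)y - 85/1352)(-208y - 1328) + (2790/169)
  -208y - 1328 = (-(17576/1395)y - 112216/1395)(2790/169) + (0)
The last nonzero remainder is the constant 2790/169, so the polynomials are coprime and gcd = 1.

1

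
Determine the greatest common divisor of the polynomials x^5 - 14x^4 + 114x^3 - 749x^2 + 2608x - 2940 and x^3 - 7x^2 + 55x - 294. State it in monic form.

Repeated division with remainder:
  x^5 - 14x^4 + 114x^3 - 749x^2 + 2608x - 2940 = (x^2 - 7x + 10)(x^3 - 7x^2 + 55x - 294) + (0)
The last nonzero remainder x^3 - 7x^2 + 55x - 294 is already monic.

x^3 - 7x^2 + 55x - 294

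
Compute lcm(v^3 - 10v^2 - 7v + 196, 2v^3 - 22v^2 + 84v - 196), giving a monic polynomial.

v^5 - 14v^4 + 47v^3 + 84v^2 - 882v + 2744

Euclidean algorithm in ℚ[v]:
  v^3 - 10v^2 - 7v + 196 = (1/2)(2v^3 - 22v^2 + 84v - 196) + (v^2 - 49v + 294)
  2v^3 - 22v^2 + 84v - 196 = (2v + 76)(v^2 - 49v + 294) + (3220v - 22540)
  v^2 - 49v + 294 = ((1/3220)v - 3/230)(3220v - 22540) + (0)
Last nonzero remainder: 3220v - 22540. Dividing through by 3220 gives the monic gcd v - 7.
Then lcm(f, g) = f·g / gcd(f, g); expanding and making the result monic gives the answer.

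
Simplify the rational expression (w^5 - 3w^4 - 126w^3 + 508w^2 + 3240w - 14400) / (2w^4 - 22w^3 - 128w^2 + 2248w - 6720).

(w^2 + w - 30)/(2w - 14)

By polynomial division,
  w^5 - 3w^4 - 126w^3 + 508w^2 + 3240w - 14400 = ((1/2)w + 4)(2w^4 - 22w^3 - 128w^2 + 2248w - 6720) + (26w^3 - 104w^2 - 2392w + 12480)
  2w^4 - 22w^3 - 128w^2 + 2248w - 6720 = ((1/13)w - 7/13)(26w^3 - 104w^2 - 2392w + 12480) + (0)
Last nonzero remainder: 26w^3 - 104w^2 - 2392w + 12480. Dividing through by 26 gives the monic gcd w^3 - 4w^2 - 92w + 480.
Cancel w^3 - 4w^2 - 92w + 480 from numerator and denominator to get the reduced form.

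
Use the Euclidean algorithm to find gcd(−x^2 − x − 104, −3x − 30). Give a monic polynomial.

1

Repeated division with remainder:
  −x^2 − x − 104 = ((1/3)x − 3)(−3x − 30) + (−194)
  −3x − 30 = ((3/194)x + 15/97)(−194) + (0)
The last nonzero remainder is the constant −194, so the polynomials are coprime and gcd = 1.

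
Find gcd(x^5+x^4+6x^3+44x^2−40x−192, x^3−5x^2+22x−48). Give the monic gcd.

Euclidean algorithm in ℚ[x]:
  x^5+x^4+6x^3+44x^2−40x−192 = (x^2+6x+14)(x^3−5x^2+22x−48) + (30x^2−60x+480)
  x^3−5x^2+22x−48 = ((1/30)x−1/10)(30x^2−60x+480) + (0)
Last nonzero remainder: 30x^2−60x+480. Dividing through by 30 gives the monic gcd x^2−2x+16.

x^2−2x+16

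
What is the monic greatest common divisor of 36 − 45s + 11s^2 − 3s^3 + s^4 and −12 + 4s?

Apply the Euclidean algorithm:
  s^4 − 3s^3 + 11s^2 − 45s + 36 = ((1/4)s^3 + (11/4)s − 3)(4s − 12) + (0)
Last nonzero remainder: 4s − 12. Dividing through by 4 gives the monic gcd s − 3.

−3 + s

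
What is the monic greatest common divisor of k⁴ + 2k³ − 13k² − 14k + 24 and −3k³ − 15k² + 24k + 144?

By polynomial division,
  k⁴ + 2k³ − 13k² − 14k + 24 = (−(1/3)k + 1)(−3k³ − 15k² + 24k + 144) + (10k² + 10k − 120)
  −3k³ − 15k² + 24k + 144 = (−(3/10)k − 6/5)(10k² + 10k − 120) + (0)
Last nonzero remainder: 10k² + 10k − 120. Dividing through by 10 gives the monic gcd k² + k − 12.

k² + k − 12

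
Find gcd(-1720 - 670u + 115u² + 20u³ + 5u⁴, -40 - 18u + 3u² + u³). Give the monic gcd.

By polynomial division,
  5u⁴ + 20u³ + 115u² - 670u - 1720 = (5u + 5)(u³ + 3u² - 18u - 40) + (190u² - 380u - 1520)
  u³ + 3u² - 18u - 40 = ((1/190)u + 1/38)(190u² - 380u - 1520) + (0)
Last nonzero remainder: 190u² - 380u - 1520. Dividing through by 190 gives the monic gcd u² - 2u - 8.

-8 - 2u + u²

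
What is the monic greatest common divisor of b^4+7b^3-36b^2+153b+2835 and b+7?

By polynomial division,
  b^4+7b^3-36b^2+153b+2835 = (b^3-36b+405)(b+7) + (0)
The last nonzero remainder b+7 is already monic.

b+7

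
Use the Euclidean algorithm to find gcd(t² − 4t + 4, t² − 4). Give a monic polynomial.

By polynomial division,
  t² − 4t + 4 = (t² − 4) + (−4t + 8)
  t² − 4 = (−(1/4)t − 1/2)(−4t + 8) + (0)
Last nonzero remainder: −4t + 8. Dividing through by −4 gives the monic gcd t − 2.

t − 2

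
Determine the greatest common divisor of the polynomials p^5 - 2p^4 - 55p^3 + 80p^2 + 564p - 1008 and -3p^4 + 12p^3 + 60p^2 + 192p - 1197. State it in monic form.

p^2 - 10p + 21

Apply the Euclidean algorithm:
  p^5 - 2p^4 - 55p^3 + 80p^2 + 564p - 1008 = (-(1/3)p - 2/3)(-3p^4 + 12p^3 + 60p^2 + 192p - 1197) + (-27p^3 + 184p^2 + 293p - 1806)
  -3p^4 + 12p^3 + 60p^2 + 192p - 1197 = ((1/9)p + 76/243)(-27p^3 + 184p^2 + 293p - 1806) + (-(7315/243)p^2 + (73150/243)p - 51205/81)
  -27p^3 + 184p^2 + 293p - 1806 = ((6561/7315)p + 20898/7315)(-(7315/243)p^2 + (73150/243)p - 51205/81) + (0)
Last nonzero remainder: -(7315/243)p^2 + (73150/243)p - 51205/81. Dividing through by -7315/243 gives the monic gcd p^2 - 10p + 21.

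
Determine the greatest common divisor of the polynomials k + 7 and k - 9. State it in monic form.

Euclidean algorithm in ℚ[k]:
  k + 7 = (k - 9) + (16)
  k - 9 = ((1/16)k - 9/16)(16) + (0)
The last nonzero remainder is the constant 16, so the polynomials are coprime and gcd = 1.

1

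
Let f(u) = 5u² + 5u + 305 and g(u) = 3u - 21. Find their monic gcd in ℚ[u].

Euclidean algorithm in ℚ[u]:
  5u² + 5u + 305 = ((5/3)u + 40/3)(3u - 21) + (585)
  3u - 21 = ((1/195)u - 7/195)(585) + (0)
The last nonzero remainder is the constant 585, so the polynomials are coprime and gcd = 1.

1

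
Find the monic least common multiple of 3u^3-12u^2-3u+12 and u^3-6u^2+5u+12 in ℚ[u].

Repeated division with remainder:
  3u^3-12u^2-3u+12 = (3)(u^3-6u^2+5u+12) + (6u^2-18u-24)
  u^3-6u^2+5u+12 = ((1/6)u-1/2)(6u^2-18u-24) + (0)
Last nonzero remainder: 6u^2-18u-24. Dividing through by 6 gives the monic gcd u^2-3u-4.
Then lcm(f, g) = f·g / gcd(f, g); expanding and making the result monic gives the answer.

u^4-7u^3+11u^2+7u-12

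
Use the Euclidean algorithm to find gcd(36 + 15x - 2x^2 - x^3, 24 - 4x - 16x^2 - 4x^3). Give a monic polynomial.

3 + x

Repeated division with remainder:
  -x^3 - 2x^2 + 15x + 36 = (1/4)(-4x^3 - 16x^2 - 4x + 24) + (2x^2 + 16x + 30)
  -4x^3 - 16x^2 - 4x + 24 = (-2x + 8)(2x^2 + 16x + 30) + (-72x - 216)
  2x^2 + 16x + 30 = (-(1/36)x - 5/36)(-72x - 216) + (0)
Last nonzero remainder: -72x - 216. Dividing through by -72 gives the monic gcd x + 3.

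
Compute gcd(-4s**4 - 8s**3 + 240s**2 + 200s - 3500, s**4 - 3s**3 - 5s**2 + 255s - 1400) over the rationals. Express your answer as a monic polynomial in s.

s**2 + 2s - 35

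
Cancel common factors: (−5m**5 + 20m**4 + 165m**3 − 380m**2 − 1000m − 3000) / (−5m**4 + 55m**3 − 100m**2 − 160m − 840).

Repeated division with remainder:
  −5m**5 + 20m**4 + 165m**3 − 380m**2 − 1000m − 3000 = (m + 7)(−5m**4 + 55m**3 − 100m**2 − 160m − 840) + (−120m**3 + 480m**2 + 960m + 2880)
  −5m**4 + 55m**3 − 100m**2 − 160m − 840 = ((1/24)m − 7/24)(−120m**3 + 480m**2 + 960m + 2880) + (0)
Last nonzero remainder: −120m**3 + 480m**2 + 960m + 2880. Dividing through by −120 gives the monic gcd m**3 − 4m**2 − 8m − 24.
Cancel m**3 − 4m**2 − 8m − 24 from numerator and denominator to get the reduced form.

(m**2 − 25)/(m − 7)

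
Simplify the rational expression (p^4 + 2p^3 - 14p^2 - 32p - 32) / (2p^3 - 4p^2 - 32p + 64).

(p^2 + 2p + 2)/(2p - 4)

Euclidean algorithm in ℚ[p]:
  p^4 + 2p^3 - 14p^2 - 32p - 32 = ((1/2)p + 2)(2p^3 - 4p^2 - 32p + 64) + (10p^2 - 160)
  2p^3 - 4p^2 - 32p + 64 = ((1/5)p - 2/5)(10p^2 - 160) + (0)
Last nonzero remainder: 10p^2 - 160. Dividing through by 10 gives the monic gcd p^2 - 16.
Cancel p^2 - 16 from numerator and denominator to get the reduced form.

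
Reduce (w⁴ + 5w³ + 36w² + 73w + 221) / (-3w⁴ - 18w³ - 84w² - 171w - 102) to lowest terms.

(-w² - 2w - 13)/(3w² + 9w + 6)

Repeated division with remainder:
  w⁴ + 5w³ + 36w² + 73w + 221 = (-1/3)(-3w⁴ - 18w³ - 84w² - 171w - 102) + (-w³ + 8w² + 16w + 187)
  -3w⁴ - 18w³ - 84w² - 171w - 102 = (3w + 42)(-w³ + 8w² + 16w + 187) + (-468w² - 1404w - 7956)
  -w³ + 8w² + 16w + 187 = ((1/468)w - 11/468)(-468w² - 1404w - 7956) + (0)
Last nonzero remainder: -468w² - 1404w - 7956. Dividing through by -468 gives the monic gcd w² + 3w + 17.
Cancel w² + 3w + 17 from numerator and denominator to get the reduced form.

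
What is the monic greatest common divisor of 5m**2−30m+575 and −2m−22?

Repeated division with remainder:
  5m**2−30m+575 = (−(5/2)m+85/2)(−2m−22) + (1510)
  −2m−22 = (−(1/755)m−11/755)(1510) + (0)
The last nonzero remainder is the constant 1510, so the polynomials are coprime and gcd = 1.

1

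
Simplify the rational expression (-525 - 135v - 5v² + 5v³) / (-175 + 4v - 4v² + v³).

Repeated division with remainder:
  5v³ - 5v² - 135v - 525 = (5)(v³ - 4v² + 4v - 175) + (15v² - 155v + 350)
  v³ - 4v² + 4v - 175 = ((1/15)v + 19/45)(15v² - 155v + 350) + ((415/9)v - 2905/9)
  15v² - 155v + 350 = ((27/83)v - 90/83)((415/9)v - 2905/9) + (0)
Last nonzero remainder: (415/9)v - 2905/9. Dividing through by 415/9 gives the monic gcd v - 7.
Cancel v - 7 from numerator and denominator to get the reduced form.

(75 + 30v + 5v²)/(25 + 3v + v²)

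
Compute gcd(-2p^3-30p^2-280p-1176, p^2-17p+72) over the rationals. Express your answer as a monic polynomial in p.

1

Euclidean algorithm in ℚ[p]:
  -2p^3-30p^2-280p-1176 = (-2p-64)(p^2-17p+72) + (-1224p+3432)
  p^2-17p+72 = (-(1/1224)p+181/15606)(-1224p+3432) + (83740/2601)
  -1224p+3432 = (-(795906/20935)p+2231658/20935)(83740/2601) + (0)
The last nonzero remainder is the constant 83740/2601, so the polynomials are coprime and gcd = 1.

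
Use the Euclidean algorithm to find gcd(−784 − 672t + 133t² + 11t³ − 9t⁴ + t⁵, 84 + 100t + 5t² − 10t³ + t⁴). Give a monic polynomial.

By polynomial division,
  t⁵ − 9t⁴ + 11t³ + 133t² − 672t − 784 = (t + 1)(t⁴ − 10t³ + 5t² + 100t + 84) + (16t³ + 28t² − 856t − 868)
  t⁴ − 10t³ + 5t² + 100t + 84 = ((1/16)t − 47/64)(16t³ + 28t² − 856t − 868) + ((1265/16)t² − (3795/8)t − 8855/16)
  16t³ + 28t² − 856t − 868 = ((256/1265)t + 1984/1265)((1265/16)t² − (3795/8)t − 8855/16) + (0)
Last nonzero remainder: (1265/16)t² − (3795/8)t − 8855/16. Dividing through by 1265/16 gives the monic gcd t² − 6t − 7.

−7 − 6t + t²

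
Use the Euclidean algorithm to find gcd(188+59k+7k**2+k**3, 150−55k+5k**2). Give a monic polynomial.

1

Repeated division with remainder:
  k**3+7k**2+59k+188 = ((1/5)k+18/5)(5k**2−55k+150) + (227k−352)
  5k**2−55k+150 = ((5/227)k−10725/51529)(227k−352) + (3954150/51529)
  227k−352 = ((11697083/3954150)k−9069104/1977075)(3954150/51529) + (0)
The last nonzero remainder is the constant 3954150/51529, so the polynomials are coprime and gcd = 1.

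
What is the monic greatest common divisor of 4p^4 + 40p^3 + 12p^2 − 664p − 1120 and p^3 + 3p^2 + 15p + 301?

By polynomial division,
  4p^4 + 40p^3 + 12p^2 − 664p − 1120 = (4p + 28)(p^3 + 3p^2 + 15p + 301) + (−132p^2 − 2288p − 9548)
  p^3 + 3p^2 + 15p + 301 = (−(1/132)p + 43/396)(−132p^2 − 2288p − 9548) + ((1720/9)p + 12040/9)
  −132p^2 − 2288p − 9548 = (−(297/430)p − 3069/430)((1720/9)p + 12040/9) + (0)
Last nonzero remainder: (1720/9)p + 12040/9. Dividing through by 1720/9 gives the monic gcd p + 7.

p + 7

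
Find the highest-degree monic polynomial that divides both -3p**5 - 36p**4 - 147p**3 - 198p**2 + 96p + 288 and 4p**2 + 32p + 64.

Apply the Euclidean algorithm:
  -3p**5 - 36p**4 - 147p**3 - 198p**2 + 96p + 288 = (-(3/4)p**3 - 3p**2 - (3/4)p + 9/2)(4p**2 + 32p + 64) + (0)
Last nonzero remainder: 4p**2 + 32p + 64. Dividing through by 4 gives the monic gcd p**2 + 8p + 16.

p**2 + 8p + 16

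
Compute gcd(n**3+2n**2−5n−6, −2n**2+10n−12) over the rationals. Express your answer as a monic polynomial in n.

n−2

By polynomial division,
  n**3+2n**2−5n−6 = (−(1/2)n−7/2)(−2n**2+10n−12) + (24n−48)
  −2n**2+10n−12 = (−(1/12)n+1/4)(24n−48) + (0)
Last nonzero remainder: 24n−48. Dividing through by 24 gives the monic gcd n−2.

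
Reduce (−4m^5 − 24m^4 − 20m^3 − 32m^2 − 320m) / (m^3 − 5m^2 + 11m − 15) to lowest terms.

Repeated division with remainder:
  −4m^5 − 24m^4 − 20m^3 − 32m^2 − 320m = (−4m^2 − 44m − 196)(m^3 − 5m^2 + 11m − 15) + (−588m^2 + 1176m − 2940)
  m^3 − 5m^2 + 11m − 15 = (−(1/588)m + 1/196)(−588m^2 + 1176m − 2940) + (0)
Last nonzero remainder: −588m^2 + 1176m − 2940. Dividing through by −588 gives the monic gcd m^2 − 2m + 5.
Cancel m^2 − 2m + 5 from numerator and denominator to get the reduced form.

(−4m^3 − 32m^2 − 64m)/(m − 3)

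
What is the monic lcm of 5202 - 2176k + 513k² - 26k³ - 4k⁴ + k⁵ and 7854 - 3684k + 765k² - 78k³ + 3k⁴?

By polynomial division,
  k⁵ - 4k⁴ - 26k³ + 513k² - 2176k + 5202 = ((1/3)k + 22/3)(3k⁴ - 78k³ + 765k² - 3684k + 7854) + (291k³ - 3869k² + 22222k - 52394)
  3k⁴ - 78k³ + 765k² - 3684k + 7854 = ((1/97)k - 3697/28227)(291k³ - 3869k² + 22222k - 52394) + ((823360/28227)k² - (6586880/28227)k + 27994240/28227)
  291k³ - 3869k² + 22222k - 52394 = ((8214057/823360)k - 43497807/823360)((823360/28227)k² - (6586880/28227)k + 27994240/28227) + (0)
Last nonzero remainder: (823360/28227)k² - (6586880/28227)k + 27994240/28227. Dividing through by 823360/28227 gives the monic gcd k² - 8k + 34.
Then lcm(f, g) = f·g / gcd(f, g); expanding and making the result monic gives the answer.

400554 - 261188k + 83871k² - 13412k³ + 673k⁴ + 123k⁵ - 22k⁶ + k⁷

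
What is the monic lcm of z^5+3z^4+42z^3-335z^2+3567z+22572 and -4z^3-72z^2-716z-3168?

z^6+11z^5+66z^4+z^3+887z^2+51108z+180576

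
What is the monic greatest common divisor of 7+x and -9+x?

Apply the Euclidean algorithm:
  x+7 = (x-9) + (16)
  x-9 = ((1/16)x-9/16)(16) + (0)
The last nonzero remainder is the constant 16, so the polynomials are coprime and gcd = 1.

1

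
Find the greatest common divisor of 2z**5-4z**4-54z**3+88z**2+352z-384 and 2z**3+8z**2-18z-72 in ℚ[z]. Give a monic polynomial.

z**2+7z+12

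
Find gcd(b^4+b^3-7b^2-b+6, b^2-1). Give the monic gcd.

Euclidean algorithm in ℚ[b]:
  b^4+b^3-7b^2-b+6 = (b^2+b-6)(b^2-1) + (0)
The last nonzero remainder b^2-1 is already monic.

b^2-1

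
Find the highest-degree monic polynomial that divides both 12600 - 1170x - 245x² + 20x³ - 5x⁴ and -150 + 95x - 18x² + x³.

Apply the Euclidean algorithm:
  -5x⁴ + 20x³ - 245x² - 1170x + 12600 = (-5x - 70)(x³ - 18x² + 95x - 150) + (-1030x² + 4730x + 2100)
  x³ - 18x² + 95x - 150 = (-(1/1030)x + 1381/106090)(-1030x² + 4730x + 2100) + ((376272/10609)x - 1881360/10609)
  -1030x² + 4730x + 2100 = (-(5463635/188136)x - 371315/31356)((376272/10609)x - 1881360/10609) + (0)
Last nonzero remainder: (376272/10609)x - 1881360/10609. Dividing through by 376272/10609 gives the monic gcd x - 5.

-5 + x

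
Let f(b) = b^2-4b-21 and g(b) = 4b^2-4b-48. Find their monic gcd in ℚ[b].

b+3

Apply the Euclidean algorithm:
  b^2-4b-21 = (1/4)(4b^2-4b-48) + (-3b-9)
  4b^2-4b-48 = (-(4/3)b+16/3)(-3b-9) + (0)
Last nonzero remainder: -3b-9. Dividing through by -3 gives the monic gcd b+3.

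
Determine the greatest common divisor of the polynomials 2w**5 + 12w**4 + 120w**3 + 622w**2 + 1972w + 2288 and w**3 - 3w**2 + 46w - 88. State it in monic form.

w**2 - w + 44

Apply the Euclidean algorithm:
  2w**5 + 12w**4 + 120w**3 + 622w**2 + 1972w + 2288 = (2w**2 + 18w + 82)(w**3 - 3w**2 + 46w - 88) + (216w**2 - 216w + 9504)
  w**3 - 3w**2 + 46w - 88 = ((1/216)w - 1/108)(216w**2 - 216w + 9504) + (0)
Last nonzero remainder: 216w**2 - 216w + 9504. Dividing through by 216 gives the monic gcd w**2 - w + 44.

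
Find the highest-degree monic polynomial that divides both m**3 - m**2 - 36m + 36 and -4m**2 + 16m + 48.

Euclidean algorithm in ℚ[m]:
  m**3 - m**2 - 36m + 36 = (-(1/4)m - 3/4)(-4m**2 + 16m + 48) + (-12m + 72)
  -4m**2 + 16m + 48 = ((1/3)m + 2/3)(-12m + 72) + (0)
Last nonzero remainder: -12m + 72. Dividing through by -12 gives the monic gcd m - 6.

m - 6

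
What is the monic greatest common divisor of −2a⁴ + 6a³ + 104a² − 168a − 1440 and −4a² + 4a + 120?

Apply the Euclidean algorithm:
  −2a⁴ + 6a³ + 104a² − 168a − 1440 = ((1/2)a² − a − 12)(−4a² + 4a + 120) + (0)
Last nonzero remainder: −4a² + 4a + 120. Dividing through by −4 gives the monic gcd a² − a − 30.

a² − a − 30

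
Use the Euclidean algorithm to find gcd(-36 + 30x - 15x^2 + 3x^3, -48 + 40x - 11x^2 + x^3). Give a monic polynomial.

Apply the Euclidean algorithm:
  3x^3 - 15x^2 + 30x - 36 = (3)(x^3 - 11x^2 + 40x - 48) + (18x^2 - 90x + 108)
  x^3 - 11x^2 + 40x - 48 = ((1/18)x - 1/3)(18x^2 - 90x + 108) + (4x - 12)
  18x^2 - 90x + 108 = ((9/2)x - 9)(4x - 12) + (0)
Last nonzero remainder: 4x - 12. Dividing through by 4 gives the monic gcd x - 3.

-3 + x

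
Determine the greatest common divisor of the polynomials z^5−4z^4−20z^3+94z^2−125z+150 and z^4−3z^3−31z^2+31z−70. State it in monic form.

z^3+4z^2−3z+10

Apply the Euclidean algorithm:
  z^5−4z^4−20z^3+94z^2−125z+150 = (z−1)(z^4−3z^3−31z^2+31z−70) + (8z^3+32z^2−24z+80)
  z^4−3z^3−31z^2+31z−70 = ((1/8)z−7/8)(8z^3+32z^2−24z+80) + (0)
Last nonzero remainder: 8z^3+32z^2−24z+80. Dividing through by 8 gives the monic gcd z^3+4z^2−3z+10.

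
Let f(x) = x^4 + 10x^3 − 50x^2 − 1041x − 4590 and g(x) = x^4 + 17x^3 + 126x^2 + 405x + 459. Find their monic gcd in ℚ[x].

x^2 + 11x + 51

Euclidean algorithm in ℚ[x]:
  x^4 + 10x^3 − 50x^2 − 1041x − 4590 = (x^4 + 17x^3 + 126x^2 + 405x + 459) + (−7x^3 − 176x^2 − 1446x − 5049)
  x^4 + 17x^3 + 126x^2 + 405x + 459 = (−(1/7)x + 57/49)(−7x^3 − 176x^2 − 1446x − 5049) + ((6084/49)x^2 + (66924/49)x + 310284/49)
  −7x^3 − 176x^2 − 1446x − 5049 = (−(343/6084)x − 539/676)((6084/49)x^2 + (66924/49)x + 310284/49) + (0)
Last nonzero remainder: (6084/49)x^2 + (66924/49)x + 310284/49. Dividing through by 6084/49 gives the monic gcd x^2 + 11x + 51.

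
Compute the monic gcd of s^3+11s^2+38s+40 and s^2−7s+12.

1

Euclidean algorithm in ℚ[s]:
  s^3+11s^2+38s+40 = (s+18)(s^2−7s+12) + (152s−176)
  s^2−7s+12 = ((1/152)s−111/2888)(152s−176) + (1890/361)
  152s−176 = ((27436/945)s−31768/945)(1890/361) + (0)
The last nonzero remainder is the constant 1890/361, so the polynomials are coprime and gcd = 1.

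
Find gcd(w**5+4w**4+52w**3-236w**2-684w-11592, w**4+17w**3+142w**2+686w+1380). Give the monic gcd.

w**2+6w+46

Apply the Euclidean algorithm:
  w**5+4w**4+52w**3-236w**2-684w-11592 = (w-13)(w**4+17w**3+142w**2+686w+1380) + (131w**3+924w**2+6854w+6348)
  w**4+17w**3+142w**2+686w+1380 = ((1/131)w+1303/17161)(131w**3+924w**2+6854w+6348) + ((335016/17161)w**2+(2010096/17161)w+15410736/17161)
  131w**3+924w**2+6854w+6348 = ((2248091/335016)w+394703/55836)((335016/17161)w**2+(2010096/17161)w+15410736/17161) + (0)
Last nonzero remainder: (335016/17161)w**2+(2010096/17161)w+15410736/17161. Dividing through by 335016/17161 gives the monic gcd w**2+6w+46.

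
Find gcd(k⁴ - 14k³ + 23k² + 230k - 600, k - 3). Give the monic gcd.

Repeated division with remainder:
  k⁴ - 14k³ + 23k² + 230k - 600 = (k³ - 11k² - 10k + 200)(k - 3) + (0)
The last nonzero remainder k - 3 is already monic.

k - 3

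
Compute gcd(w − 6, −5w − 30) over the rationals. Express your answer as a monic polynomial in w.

1

Repeated division with remainder:
  w − 6 = (−1/5)(−5w − 30) + (−12)
  −5w − 30 = ((5/12)w + 5/2)(−12) + (0)
The last nonzero remainder is the constant −12, so the polynomials are coprime and gcd = 1.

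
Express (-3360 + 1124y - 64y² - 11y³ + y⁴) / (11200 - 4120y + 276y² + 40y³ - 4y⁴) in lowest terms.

Apply the Euclidean algorithm:
  y⁴ - 11y³ - 64y² + 1124y - 3360 = (-1/4)(-4y⁴ + 40y³ + 276y² - 4120y + 11200) + (-y³ + 5y² + 94y - 560)
  -4y⁴ + 40y³ + 276y² - 4120y + 11200 = (4y - 20)(-y³ + 5y² + 94y - 560) + (0)
Last nonzero remainder: -y³ + 5y² + 94y - 560. Dividing through by -1 gives the monic gcd y³ - 5y² - 94y + 560.
Cancel y³ - 5y² - 94y + 560 from numerator and denominator to get the reduced form.

(6 - y)/(-20 + 4y)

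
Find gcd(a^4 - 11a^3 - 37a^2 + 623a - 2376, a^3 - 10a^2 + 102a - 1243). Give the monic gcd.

By polynomial division,
  a^4 - 11a^3 - 37a^2 + 623a - 2376 = (a - 1)(a^3 - 10a^2 + 102a - 1243) + (-149a^2 + 1968a - 3619)
  a^3 - 10a^2 + 102a - 1243 = (-(1/149)a - 478/22201)(-149a^2 + 1968a - 3619) + ((2665975/22201)a - 29325725/22201)
  -149a^2 + 1968a - 3619 = (-(3307949/2665975)a + 7304129/2665975)((2665975/22201)a - 29325725/22201) + (0)
Last nonzero remainder: (2665975/22201)a - 29325725/22201. Dividing through by 2665975/22201 gives the monic gcd a - 11.

a - 11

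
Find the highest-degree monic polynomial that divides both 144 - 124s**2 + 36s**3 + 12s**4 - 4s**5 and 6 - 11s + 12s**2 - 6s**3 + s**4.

6 - 5s + s**2

Euclidean algorithm in ℚ[s]:
  -4s**5 + 12s**4 + 36s**3 - 124s**2 + 144 = (-4s - 12)(s**4 - 6s**3 + 12s**2 - 11s + 6) + (12s**3 - 24s**2 - 108s + 216)
  s**4 - 6s**3 + 12s**2 - 11s + 6 = ((1/12)s - 1/3)(12s**3 - 24s**2 - 108s + 216) + (13s**2 - 65s + 78)
  12s**3 - 24s**2 - 108s + 216 = ((12/13)s + 36/13)(13s**2 - 65s + 78) + (0)
Last nonzero remainder: 13s**2 - 65s + 78. Dividing through by 13 gives the monic gcd s**2 - 5s + 6.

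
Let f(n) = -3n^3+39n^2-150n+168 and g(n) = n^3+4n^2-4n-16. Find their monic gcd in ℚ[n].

n-2

Euclidean algorithm in ℚ[n]:
  -3n^3+39n^2-150n+168 = (-3)(n^3+4n^2-4n-16) + (51n^2-162n+120)
  n^3+4n^2-4n-16 = ((1/51)n+122/867)(51n^2-162n+120) + ((4752/289)n-9504/289)
  51n^2-162n+120 = ((4913/1584)n-1445/396)((4752/289)n-9504/289) + (0)
Last nonzero remainder: (4752/289)n-9504/289. Dividing through by 4752/289 gives the monic gcd n-2.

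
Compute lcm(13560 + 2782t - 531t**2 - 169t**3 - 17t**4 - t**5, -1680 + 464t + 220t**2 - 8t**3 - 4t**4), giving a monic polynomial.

Repeated division with remainder:
  -t**5 - 17t**4 - 169t**3 - 531t**2 + 2782t + 13560 = ((1/4)t + 15/4)(-4t**4 - 8t**3 + 220t**2 + 464t - 1680) + (-194t**3 - 1472t**2 + 1462t + 19860)
  -4t**4 - 8t**3 + 220t**2 + 464t - 1680 = ((2/97)t - 1084/9409)(-194t**3 - 1472t**2 + 1462t + 19860) + ((190704/9409)t**2 + (2097744/9409)t + 5721120/9409)
  -194t**3 - 1472t**2 + 1462t + 19860 = (-(912673/95352)t + 3114379/95352)((190704/9409)t**2 + (2097744/9409)t + 5721120/9409) + (0)
Last nonzero remainder: (190704/9409)t**2 + (2097744/9409)t + 5721120/9409. Dividing through by 190704/9409 gives the monic gcd t**2 + 11t + 30.
Then lcm(f, g) = f·g / gcd(f, g); expanding and making the result monic gives the answer.

-189840 + 83092t + 18912t**2 - 5195t**3 - 752t**4 + 30t**5 + 8t**6 + t**7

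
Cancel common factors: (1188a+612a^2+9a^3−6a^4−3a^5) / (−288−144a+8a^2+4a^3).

(−99a−18a^2−3a^3)/(24+4a)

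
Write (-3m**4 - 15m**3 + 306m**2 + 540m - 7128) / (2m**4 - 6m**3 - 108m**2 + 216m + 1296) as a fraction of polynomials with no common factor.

Repeated division with remainder:
  -3m**4 - 15m**3 + 306m**2 + 540m - 7128 = (-3/2)(2m**4 - 6m**3 - 108m**2 + 216m + 1296) + (-24m**3 + 144m**2 + 864m - 5184)
  2m**4 - 6m**3 - 108m**2 + 216m + 1296 = (-(1/12)m - 1/4)(-24m**3 + 144m**2 + 864m - 5184) + (0)
Last nonzero remainder: -24m**3 + 144m**2 + 864m - 5184. Dividing through by -24 gives the monic gcd m**3 - 6m**2 - 36m + 216.
Cancel m**3 - 6m**2 - 36m + 216 from numerator and denominator to get the reduced form.

(-3m - 33)/(2m + 6)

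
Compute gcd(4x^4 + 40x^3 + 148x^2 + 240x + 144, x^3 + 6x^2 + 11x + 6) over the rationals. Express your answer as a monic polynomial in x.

x^2 + 5x + 6

Euclidean algorithm in ℚ[x]:
  4x^4 + 40x^3 + 148x^2 + 240x + 144 = (4x + 16)(x^3 + 6x^2 + 11x + 6) + (8x^2 + 40x + 48)
  x^3 + 6x^2 + 11x + 6 = ((1/8)x + 1/8)(8x^2 + 40x + 48) + (0)
Last nonzero remainder: 8x^2 + 40x + 48. Dividing through by 8 gives the monic gcd x^2 + 5x + 6.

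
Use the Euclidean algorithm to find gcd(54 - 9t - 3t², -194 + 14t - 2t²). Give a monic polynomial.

1

Repeated division with remainder:
  -3t² - 9t + 54 = (3/2)(-2t² + 14t - 194) + (-30t + 345)
  -2t² + 14t - 194 = ((1/15)t + 3/10)(-30t + 345) + (-595/2)
  -30t + 345 = ((12/119)t - 138/119)(-595/2) + (0)
The last nonzero remainder is the constant -595/2, so the polynomials are coprime and gcd = 1.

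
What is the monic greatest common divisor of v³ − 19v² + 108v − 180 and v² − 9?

Euclidean algorithm in ℚ[v]:
  v³ − 19v² + 108v − 180 = (v − 19)(v² − 9) + (117v − 351)
  v² − 9 = ((1/117)v + 1/39)(117v − 351) + (0)
Last nonzero remainder: 117v − 351. Dividing through by 117 gives the monic gcd v − 3.

v − 3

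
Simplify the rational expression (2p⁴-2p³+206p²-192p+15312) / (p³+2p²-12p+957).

(2p²+16p+176)/(p+11)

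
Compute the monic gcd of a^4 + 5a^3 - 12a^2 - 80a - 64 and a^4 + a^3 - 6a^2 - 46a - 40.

a^2 - 3a - 4

Repeated division with remainder:
  a^4 + 5a^3 - 12a^2 - 80a - 64 = (a^4 + a^3 - 6a^2 - 46a - 40) + (4a^3 - 6a^2 - 34a - 24)
  a^4 + a^3 - 6a^2 - 46a - 40 = ((1/4)a + 5/8)(4a^3 - 6a^2 - 34a - 24) + ((25/4)a^2 - (75/4)a - 25)
  4a^3 - 6a^2 - 34a - 24 = ((16/25)a + 24/25)((25/4)a^2 - (75/4)a - 25) + (0)
Last nonzero remainder: (25/4)a^2 - (75/4)a - 25. Dividing through by 25/4 gives the monic gcd a^2 - 3a - 4.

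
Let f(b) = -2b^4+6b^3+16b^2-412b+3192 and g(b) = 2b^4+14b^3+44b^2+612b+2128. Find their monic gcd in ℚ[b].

b^3+3b^2+10b+266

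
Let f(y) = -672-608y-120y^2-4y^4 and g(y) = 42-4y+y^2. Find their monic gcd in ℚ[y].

Euclidean algorithm in ℚ[y]:
  -4y^4-120y^2-608y-672 = (-4y^2-16y-16)(y^2-4y+42) + (0)
The last nonzero remainder y^2-4y+42 is already monic.

42-4y+y^2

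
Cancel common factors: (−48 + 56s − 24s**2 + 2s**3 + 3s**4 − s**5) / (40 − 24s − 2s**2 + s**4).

Euclidean algorithm in ℚ[s]:
  −s**5 + 3s**4 + 2s**3 − 24s**2 + 56s − 48 = (−s + 3)(s**4 − 2s**2 − 24s + 40) + (−42s**2 + 168s − 168)
  s**4 − 2s**2 − 24s + 40 = (−(1/42)s**2 − (2/21)s − 5/21)(−42s**2 + 168s − 168) + (0)
Last nonzero remainder: −42s**2 + 168s − 168. Dividing through by −42 gives the monic gcd s**2 − 4s + 4.
Cancel s**2 − 4s + 4 from numerator and denominator to get the reduced form.

(−12 + 2s − s**2 − s**3)/(10 + 4s + s**2)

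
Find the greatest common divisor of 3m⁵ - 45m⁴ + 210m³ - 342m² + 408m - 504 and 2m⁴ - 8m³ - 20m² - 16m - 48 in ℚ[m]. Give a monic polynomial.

m³ - 6m² + 2m - 12

Euclidean algorithm in ℚ[m]:
  3m⁵ - 45m⁴ + 210m³ - 342m² + 408m - 504 = ((3/2)m - 33/2)(2m⁴ - 8m³ - 20m² - 16m - 48) + (108m³ - 648m² + 216m - 1296)
  2m⁴ - 8m³ - 20m² - 16m - 48 = ((1/54)m + 1/27)(108m³ - 648m² + 216m - 1296) + (0)
Last nonzero remainder: 108m³ - 648m² + 216m - 1296. Dividing through by 108 gives the monic gcd m³ - 6m² + 2m - 12.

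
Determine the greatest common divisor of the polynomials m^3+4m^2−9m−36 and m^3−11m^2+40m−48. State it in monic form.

m−3

By polynomial division,
  m^3+4m^2−9m−36 = (m^3−11m^2+40m−48) + (15m^2−49m+12)
  m^3−11m^2+40m−48 = ((1/15)m−116/225)(15m^2−49m+12) + ((3136/225)m−3136/75)
  15m^2−49m+12 = ((3375/3136)m−225/784)((3136/225)m−3136/75) + (0)
Last nonzero remainder: (3136/225)m−3136/75. Dividing through by 3136/225 gives the monic gcd m−3.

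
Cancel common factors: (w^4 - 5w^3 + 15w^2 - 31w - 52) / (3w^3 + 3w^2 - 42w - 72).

(w^3 - w^2 + 11w + 13)/(3w^2 + 15w + 18)

Repeated division with remainder:
  w^4 - 5w^3 + 15w^2 - 31w - 52 = ((1/3)w - 2)(3w^3 + 3w^2 - 42w - 72) + (35w^2 - 91w - 196)
  3w^3 + 3w^2 - 42w - 72 = ((3/35)w + 54/175)(35w^2 - 91w - 196) + ((72/25)w - 288/25)
  35w^2 - 91w - 196 = ((875/72)w + 1225/72)((72/25)w - 288/25) + (0)
Last nonzero remainder: (72/25)w - 288/25. Dividing through by 72/25 gives the monic gcd w - 4.
Cancel w - 4 from numerator and denominator to get the reduced form.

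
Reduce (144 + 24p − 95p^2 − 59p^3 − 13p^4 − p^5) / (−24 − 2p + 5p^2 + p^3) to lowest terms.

Euclidean algorithm in ℚ[p]:
  −p^5 − 13p^4 − 59p^3 − 95p^2 + 24p + 144 = (−p^2 − 8p − 21)(p^3 + 5p^2 − 2p − 24) + (−30p^2 − 210p − 360)
  p^3 + 5p^2 − 2p − 24 = (−(1/30)p + 1/15)(−30p^2 − 210p − 360) + (0)
Last nonzero remainder: −30p^2 − 210p − 360. Dividing through by −30 gives the monic gcd p^2 + 7p + 12.
Cancel p^2 + 7p + 12 from numerator and denominator to get the reduced form.

(12 − 5p − 6p^2 − p^3)/(−2 + p)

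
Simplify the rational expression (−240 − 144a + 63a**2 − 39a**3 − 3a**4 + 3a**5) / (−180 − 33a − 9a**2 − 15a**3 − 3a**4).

(4 + 3a − a**2)/(3 + a)

By polynomial division,
  3a**5 − 3a**4 − 39a**3 + 63a**2 − 144a − 240 = (−a + 6)(−3a**4 − 15a**3 − 9a**2 − 33a − 180) + (42a**3 + 84a**2 − 126a + 840)
  −3a**4 − 15a**3 − 9a**2 − 33a − 180 = (−(1/14)a − 3/14)(42a**3 + 84a**2 − 126a + 840) + (0)
Last nonzero remainder: 42a**3 + 84a**2 − 126a + 840. Dividing through by 42 gives the monic gcd a**3 + 2a**2 − 3a + 20.
Cancel a**3 + 2a**2 − 3a + 20 from numerator and denominator to get the reduced form.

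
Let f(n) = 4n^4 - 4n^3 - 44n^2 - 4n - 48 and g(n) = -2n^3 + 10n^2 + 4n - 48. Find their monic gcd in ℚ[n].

n - 4

Euclidean algorithm in ℚ[n]:
  4n^4 - 4n^3 - 44n^2 - 4n - 48 = (-2n - 8)(-2n^3 + 10n^2 + 4n - 48) + (44n^2 - 68n - 432)
  -2n^3 + 10n^2 + 4n - 48 = (-(1/22)n + 19/121)(44n^2 - 68n - 432) + (-(600/121)n + 2400/121)
  44n^2 - 68n - 432 = (-(1331/150)n - 1089/50)(-(600/121)n + 2400/121) + (0)
Last nonzero remainder: -(600/121)n + 2400/121. Dividing through by -600/121 gives the monic gcd n - 4.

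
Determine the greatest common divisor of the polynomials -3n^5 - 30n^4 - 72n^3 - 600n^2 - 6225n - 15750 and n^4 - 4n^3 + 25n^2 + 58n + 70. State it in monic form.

Apply the Euclidean algorithm:
  -3n^5 - 30n^4 - 72n^3 - 600n^2 - 6225n - 15750 = (-3n - 42)(n^4 - 4n^3 + 25n^2 + 58n + 70) + (-165n^3 + 624n^2 - 3579n - 12810)
  n^4 - 4n^3 + 25n^2 + 58n + 70 = (-(1/165)n + 4/3025)(-165n^3 + 624n^2 - 3579n - 12810) + ((7514/3025)n^2 - (45084/3025)n + 52598/605)
  -165n^3 + 624n^2 - 3579n - 12810 = (-(499125/7514)n - 553575/3757)((7514/3025)n^2 - (45084/3025)n + 52598/605) + (0)
Last nonzero remainder: (7514/3025)n^2 - (45084/3025)n + 52598/605. Dividing through by 7514/3025 gives the monic gcd n^2 - 6n + 35.

n^2 - 6n + 35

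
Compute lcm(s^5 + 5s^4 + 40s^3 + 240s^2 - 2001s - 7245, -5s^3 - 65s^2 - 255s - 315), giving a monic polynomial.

Euclidean algorithm in ℚ[s]:
  s^5 + 5s^4 + 40s^3 + 240s^2 - 2001s - 7245 = (-(1/5)s^2 + (8/5)s - 93/5)(-5s^3 - 65s^2 - 255s - 315) + (-624s^2 - 6240s - 13104)
  -5s^3 - 65s^2 - 255s - 315 = ((5/624)s + 5/208)(-624s^2 - 6240s - 13104) + (0)
Last nonzero remainder: -624s^2 - 6240s - 13104. Dividing through by -624 gives the monic gcd s^2 + 10s + 21.
Then lcm(f, g) = f·g / gcd(f, g); expanding and making the result monic gives the answer.

s^6 + 8s^5 + 55s^4 + 360s^3 - 1281s^2 - 13248s - 21735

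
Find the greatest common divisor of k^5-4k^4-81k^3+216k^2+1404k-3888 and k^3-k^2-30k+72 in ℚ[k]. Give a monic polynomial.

Apply the Euclidean algorithm:
  k^5-4k^4-81k^3+216k^2+1404k-3888 = (k^2-3k-54)(k^3-k^2-30k+72) + (0)
The last nonzero remainder k^3-k^2-30k+72 is already monic.

k^3-k^2-30k+72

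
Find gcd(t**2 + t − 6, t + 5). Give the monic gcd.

1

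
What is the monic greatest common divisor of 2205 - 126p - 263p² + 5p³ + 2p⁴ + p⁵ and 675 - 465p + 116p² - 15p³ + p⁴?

15 - 8p + p²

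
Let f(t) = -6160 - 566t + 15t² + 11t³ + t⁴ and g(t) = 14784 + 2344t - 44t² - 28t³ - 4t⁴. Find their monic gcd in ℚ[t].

Repeated division with remainder:
  t⁴ + 11t³ + 15t² - 566t - 6160 = (-1/4)(-4t⁴ - 28t³ - 44t² + 2344t + 14784) + (4t³ + 4t² + 20t - 2464)
  -4t⁴ - 28t³ - 44t² + 2344t + 14784 = (-t - 6)(4t³ + 4t² + 20t - 2464) + (0)
Last nonzero remainder: 4t³ + 4t² + 20t - 2464. Dividing through by 4 gives the monic gcd t³ + t² + 5t - 616.

-616 + 5t + t² + t³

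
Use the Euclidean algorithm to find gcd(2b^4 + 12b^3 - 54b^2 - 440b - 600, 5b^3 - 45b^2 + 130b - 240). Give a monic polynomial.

b - 6

Apply the Euclidean algorithm:
  2b^4 + 12b^3 - 54b^2 - 440b - 600 = ((2/5)b + 6)(5b^3 - 45b^2 + 130b - 240) + (164b^2 - 1124b + 840)
  5b^3 - 45b^2 + 130b - 240 = ((5/164)b - 110/1681)(164b^2 - 1124b + 840) + ((51840/1681)b - 311040/1681)
  164b^2 - 1124b + 840 = ((68921/12960)b - 11767/2592)((51840/1681)b - 311040/1681) + (0)
Last nonzero remainder: (51840/1681)b - 311040/1681. Dividing through by 51840/1681 gives the monic gcd b - 6.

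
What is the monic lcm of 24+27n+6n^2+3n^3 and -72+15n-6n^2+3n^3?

By polynomial division,
  3n^3+6n^2+27n+24 = (3n^3-6n^2+15n-72) + (12n^2+12n+96)
  3n^3-6n^2+15n-72 = ((1/4)n-3/4)(12n^2+12n+96) + (0)
Last nonzero remainder: 12n^2+12n+96. Dividing through by 12 gives the monic gcd n^2+n+8.
Then lcm(f, g) = f·g / gcd(f, g); expanding and making the result monic gives the answer.

-24-19n+3n^2-n^3+n^4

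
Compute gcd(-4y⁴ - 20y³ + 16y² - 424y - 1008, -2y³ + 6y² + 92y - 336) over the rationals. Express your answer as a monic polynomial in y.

Euclidean algorithm in ℚ[y]:
  -4y⁴ - 20y³ + 16y² - 424y - 1008 = (2y + 16)(-2y³ + 6y² + 92y - 336) + (-264y² - 1224y + 4368)
  -2y³ + 6y² + 92y - 336 = ((1/132)y - 7/121)(-264y² - 1224y + 4368) + (-(1440/121)y - 10080/121)
  -264y² - 1224y + 4368 = ((1331/60)y - 1573/30)(-(1440/121)y - 10080/121) + (0)
Last nonzero remainder: -(1440/121)y - 10080/121. Dividing through by -1440/121 gives the monic gcd y + 7.

y + 7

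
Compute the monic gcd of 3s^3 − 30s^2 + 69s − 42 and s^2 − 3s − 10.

Apply the Euclidean algorithm:
  3s^3 − 30s^2 + 69s − 42 = (3s − 21)(s^2 − 3s − 10) + (36s − 252)
  s^2 − 3s − 10 = ((1/36)s + 1/9)(36s − 252) + (18)
  36s − 252 = (2s − 14)(18) + (0)
The last nonzero remainder is the constant 18, so the polynomials are coprime and gcd = 1.

1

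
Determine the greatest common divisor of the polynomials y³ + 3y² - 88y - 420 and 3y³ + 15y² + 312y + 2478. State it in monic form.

By polynomial division,
  y³ + 3y² - 88y - 420 = (1/3)(3y³ + 15y² + 312y + 2478) + (-2y² - 192y - 1246)
  3y³ + 15y² + 312y + 2478 = (-(3/2)y + 273/2)(-2y² - 192y - 1246) + (24651y + 172557)
  -2y² - 192y - 1246 = (-(2/24651)y - 178/24651)(24651y + 172557) + (0)
Last nonzero remainder: 24651y + 172557. Dividing through by 24651 gives the monic gcd y + 7.

y + 7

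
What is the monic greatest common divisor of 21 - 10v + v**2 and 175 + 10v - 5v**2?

-7 + v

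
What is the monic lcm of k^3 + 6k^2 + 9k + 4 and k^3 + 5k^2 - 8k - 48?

k^5 + 7k^4 + 3k^3 - 59k^2 - 104k - 48

Euclidean algorithm in ℚ[k]:
  k^3 + 6k^2 + 9k + 4 = (k^3 + 5k^2 - 8k - 48) + (k^2 + 17k + 52)
  k^3 + 5k^2 - 8k - 48 = (k - 12)(k^2 + 17k + 52) + (144k + 576)
  k^2 + 17k + 52 = ((1/144)k + 13/144)(144k + 576) + (0)
Last nonzero remainder: 144k + 576. Dividing through by 144 gives the monic gcd k + 4.
Then lcm(f, g) = f·g / gcd(f, g); expanding and making the result monic gives the answer.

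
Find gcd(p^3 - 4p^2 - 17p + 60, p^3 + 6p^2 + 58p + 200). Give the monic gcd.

By polynomial division,
  p^3 - 4p^2 - 17p + 60 = (p^3 + 6p^2 + 58p + 200) + (-10p^2 - 75p - 140)
  p^3 + 6p^2 + 58p + 200 = (-(1/10)p + 3/20)(-10p^2 - 75p - 140) + ((221/4)p + 221)
  -10p^2 - 75p - 140 = (-(40/221)p - 140/221)((221/4)p + 221) + (0)
Last nonzero remainder: (221/4)p + 221. Dividing through by 221/4 gives the monic gcd p + 4.

p + 4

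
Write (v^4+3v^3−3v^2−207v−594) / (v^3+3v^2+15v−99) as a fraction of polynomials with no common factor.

Apply the Euclidean algorithm:
  v^4+3v^3−3v^2−207v−594 = (v)(v^3+3v^2+15v−99) + (−18v^2−108v−594)
  v^3+3v^2+15v−99 = (−(1/18)v+1/6)(−18v^2−108v−594) + (0)
Last nonzero remainder: −18v^2−108v−594. Dividing through by −18 gives the monic gcd v^2+6v+33.
Cancel v^2+6v+33 from numerator and denominator to get the reduced form.

(v^2−3v−18)/(v−3)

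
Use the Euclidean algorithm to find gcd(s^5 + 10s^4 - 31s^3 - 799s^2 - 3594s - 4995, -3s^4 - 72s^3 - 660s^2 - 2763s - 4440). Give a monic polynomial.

Repeated division with remainder:
  s^5 + 10s^4 - 31s^3 - 799s^2 - 3594s - 4995 = (-(1/3)s + 14/3)(-3s^4 - 72s^3 - 660s^2 - 2763s - 4440) + (85s^3 + 1360s^2 + 7820s + 15725)
  -3s^4 - 72s^3 - 660s^2 - 2763s - 4440 = (-(3/85)s - 24/85)(85s^3 + 1360s^2 + 7820s + 15725) + (0)
Last nonzero remainder: 85s^3 + 1360s^2 + 7820s + 15725. Dividing through by 85 gives the monic gcd s^3 + 16s^2 + 92s + 185.

s^3 + 16s^2 + 92s + 185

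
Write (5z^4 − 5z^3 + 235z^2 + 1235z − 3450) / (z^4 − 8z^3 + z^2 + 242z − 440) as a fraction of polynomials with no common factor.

(5z^2 − 20z + 345)/(z^2 − 11z + 44)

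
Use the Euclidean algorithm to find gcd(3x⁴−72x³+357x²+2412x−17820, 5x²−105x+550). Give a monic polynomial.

x²−21x+110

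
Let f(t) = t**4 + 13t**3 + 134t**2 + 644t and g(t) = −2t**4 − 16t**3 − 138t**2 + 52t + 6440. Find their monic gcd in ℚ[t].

t**3 + 13t**2 + 134t + 644

By polynomial division,
  t**4 + 13t**3 + 134t**2 + 644t = (−1/2)(−2t**4 − 16t**3 − 138t**2 + 52t + 6440) + (5t**3 + 65t**2 + 670t + 3220)
  −2t**4 − 16t**3 − 138t**2 + 52t + 6440 = (−(2/5)t + 2)(5t**3 + 65t**2 + 670t + 3220) + (0)
Last nonzero remainder: 5t**3 + 65t**2 + 670t + 3220. Dividing through by 5 gives the monic gcd t**3 + 13t**2 + 134t + 644.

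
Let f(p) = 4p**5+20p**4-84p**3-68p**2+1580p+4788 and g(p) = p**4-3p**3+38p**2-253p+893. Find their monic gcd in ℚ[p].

By polynomial division,
  4p**5+20p**4-84p**3-68p**2+1580p+4788 = (4p+32)(p**4-3p**3+38p**2-253p+893) + (-140p**3-272p**2+6104p-23788)
  p**4-3p**3+38p**2-253p+893 = (-(1/140)p+173/4900)(-140p**3-272p**2+6104p-23788) + ((111724/1225)p**2-(111724/175)p+2122756/1225)
  -140p**3-272p**2+6104p-23788 = (-(42875/27931)p-383425/27931)((111724/1225)p**2-(111724/175)p+2122756/1225) + (0)
Last nonzero remainder: (111724/1225)p**2-(111724/175)p+2122756/1225. Dividing through by 111724/1225 gives the monic gcd p**2-7p+19.

p**2-7p+19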